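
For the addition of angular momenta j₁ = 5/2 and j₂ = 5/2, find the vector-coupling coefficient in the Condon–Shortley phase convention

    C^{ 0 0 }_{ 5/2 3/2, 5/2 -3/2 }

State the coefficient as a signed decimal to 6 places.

−√(1/6) = -0.408248

√[1·5!0!0!/6! · 4!1!1!4!0!0!] = √(96)
  +(−1)^1/∏(1,4,0,0,0,0)! = -1/24  (running -1/24)
⟨..|..⟩ = √(96)·(-1/24) = -0.408248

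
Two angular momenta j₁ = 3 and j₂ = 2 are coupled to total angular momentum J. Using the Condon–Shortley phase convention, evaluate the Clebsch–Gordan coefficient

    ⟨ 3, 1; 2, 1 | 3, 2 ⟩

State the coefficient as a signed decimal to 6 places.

triangle: 2!×4!×2!/9! = 96/362880
(j±m)!: 4!×2!×3!×1!×5!×1! = 34560
prefactor² = (2J+1)×Δ×N² = 64
  k=1: −1/(1!×1!×1!×2!×3!×0!) = -1/12
  k=2: +1/(2!×0!×0!×1!×4!×1!) = 1/48
Σ = -1/16  ⇒  CG² = 64×(-1/16)² = 1/4
CG = −√(1/4) = -0.500000

−√(1/4) = -0.500000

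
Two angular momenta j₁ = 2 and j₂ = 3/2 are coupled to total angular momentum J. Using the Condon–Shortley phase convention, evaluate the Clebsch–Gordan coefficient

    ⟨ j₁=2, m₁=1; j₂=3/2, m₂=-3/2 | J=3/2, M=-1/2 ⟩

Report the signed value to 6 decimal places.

+√(2/5) = +0.632456

triangle: 2!·2!·1!/6! = 4/720
(j±m)!: 3!·1!·0!·3!·1!·2! = 72
prefactor² = (2J+1)·Δ·N² = 8/5
  k=0: +1/(0!·2!·1!·0!·1!·1!) = 1/2
Σ = 1/2  ⇒  CG² = 8/5·1/2² = 2/5
CG = +√(2/5) = +0.632456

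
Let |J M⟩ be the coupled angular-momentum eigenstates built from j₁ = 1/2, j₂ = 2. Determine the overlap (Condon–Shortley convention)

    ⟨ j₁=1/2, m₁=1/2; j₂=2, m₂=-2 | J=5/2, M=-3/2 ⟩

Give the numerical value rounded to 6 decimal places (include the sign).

+0.447214  (= +√(1/5))

triangle: 0!×1!×4!/6! = 24/720
(j±m)!: 1!×0!×0!×4!×1!×4! = 576
prefactor² = (2J+1)×Δ×N² = 576/5
  k=0: +1/(0!×0!×0!×0!×1!×4!) = 1/24
Σ = 1/24  ⇒  CG² = 576/5×1/24² = 1/5
CG = +√(1/5) = +0.447214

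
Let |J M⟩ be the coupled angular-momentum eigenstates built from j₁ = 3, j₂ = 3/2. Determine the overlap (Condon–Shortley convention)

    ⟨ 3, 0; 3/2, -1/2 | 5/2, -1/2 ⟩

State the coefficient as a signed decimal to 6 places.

√[6·2!4!1!/8! · 3!3!1!2!2!3!] = √(216/35)
  +(−1)^0/∏(0,2,3,1,1,0)! = 1/12  (running 1/12)
  +(−1)^1/∏(1,1,2,0,2,1)! = -1/4  (running -1/6)
⟨..|..⟩ = √(216/35)·(-1/6) = -0.414039

−√(6/35) = -0.414039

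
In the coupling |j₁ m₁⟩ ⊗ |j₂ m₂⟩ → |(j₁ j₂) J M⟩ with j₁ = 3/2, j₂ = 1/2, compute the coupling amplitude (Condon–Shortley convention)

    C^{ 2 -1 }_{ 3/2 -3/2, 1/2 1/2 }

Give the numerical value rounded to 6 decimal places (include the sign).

+0.500000  (= +√(1/4))

√[5·0!3!1!/5! · 0!3!1!0!1!3!] = √(9)
  +(−1)^0/∏(0,0,3,1,0,0)! = 1/6  (running 1/6)
⟨..|..⟩ = √(9)·(1/6) = +0.500000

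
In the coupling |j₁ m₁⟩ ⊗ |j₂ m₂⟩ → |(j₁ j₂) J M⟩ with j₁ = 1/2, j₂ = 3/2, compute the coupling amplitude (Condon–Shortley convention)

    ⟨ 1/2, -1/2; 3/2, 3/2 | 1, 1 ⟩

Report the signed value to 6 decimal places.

−√(3/4) ≈ -0.866025

√[3·1!0!2!/4! · 0!1!3!0!2!0!] = √(3)
  +(−1)^1/∏(1,0,0,2,0,0)! = -1/2  (running -1/2)
⟨..|..⟩ = √(3)·(-1/2) = -0.866025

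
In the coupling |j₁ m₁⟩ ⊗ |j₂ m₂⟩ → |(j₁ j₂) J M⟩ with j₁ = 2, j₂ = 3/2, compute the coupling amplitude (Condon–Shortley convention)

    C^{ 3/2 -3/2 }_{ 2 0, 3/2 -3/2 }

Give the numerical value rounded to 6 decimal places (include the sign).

+0.447214

√[4·2!2!1!/6! · 2!2!0!3!0!3!] = √(16/5)
  +(−1)^0/∏(0,2,2,0,0,1)! = 1/4  (running 1/4)
⟨..|..⟩ = √(16/5)·(1/4) = +0.447214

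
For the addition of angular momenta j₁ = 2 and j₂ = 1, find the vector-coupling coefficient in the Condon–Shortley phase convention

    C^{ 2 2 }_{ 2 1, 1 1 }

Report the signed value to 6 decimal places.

triangle: 1!·3!·1!/6! = 6/720
(j±m)!: 3!·1!·2!·0!·4!·0! = 288
prefactor² = (2J+1)·Δ·N² = 12
  k=1: −1/(1!·0!·0!·1!·3!·0!) = -1/6
Σ = -1/6  ⇒  CG² = 12·(-1/6)² = 1/3
CG = −√(1/3) = -0.577350

-0.577350  (= −√(1/3))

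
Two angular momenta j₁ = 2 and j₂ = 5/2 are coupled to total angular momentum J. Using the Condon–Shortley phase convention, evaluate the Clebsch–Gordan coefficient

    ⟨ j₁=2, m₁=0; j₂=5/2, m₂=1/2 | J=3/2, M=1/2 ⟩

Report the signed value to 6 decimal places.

j₁+j₂−J=3  J+j₁−j₂=1  J−j₁+j₂=2  j₁+j₂+J+1=7
(j₁±m₁, j₂±m₂, J±M) = (2,2,3,2,2,1)
P² = 32/35
sum k=1..2:
  [1] −1/4 = -1/4
  [2] +1/2 = 1/2
S = 1/4
C² = P²·S² = 2/35 ; C = +0.239046

+√(2/35) ≈ +0.239046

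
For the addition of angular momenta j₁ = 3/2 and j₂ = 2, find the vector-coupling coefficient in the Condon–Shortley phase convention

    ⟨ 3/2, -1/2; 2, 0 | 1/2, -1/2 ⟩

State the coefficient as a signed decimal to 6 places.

triangle: 3!×0!×1!/5! = 6/120
(j±m)!: 1!×2!×2!×2!×0!×1! = 8
prefactor² = (2J+1)×Δ×N² = 4/5
  k=2: +1/(2!×1!×0!×0!×0!×1!) = 1/2
Σ = 1/2  ⇒  CG² = 4/5×1/2² = 1/5
CG = +√(1/5) = +0.447214

+0.447214  (= +√(1/5))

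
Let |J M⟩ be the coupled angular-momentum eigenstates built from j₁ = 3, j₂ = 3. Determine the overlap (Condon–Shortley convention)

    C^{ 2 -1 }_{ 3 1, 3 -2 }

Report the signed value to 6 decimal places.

triangle: 4!·2!·2!/9! = 96/362880
(j±m)!: 4!·2!·1!·5!·1!·3! = 34560
prefactor² = (2J+1)·Δ·N² = 320/7
  k=0: +1/(0!·4!·2!·1!·0!·1!) = 1/48
  k=1: −1/(1!·3!·1!·0!·1!·2!) = -1/12
Σ = -1/16  ⇒  CG² = 320/7·(-1/16)² = 5/28
CG = −√(5/28) = -0.422577

−√(5/28) = -0.422577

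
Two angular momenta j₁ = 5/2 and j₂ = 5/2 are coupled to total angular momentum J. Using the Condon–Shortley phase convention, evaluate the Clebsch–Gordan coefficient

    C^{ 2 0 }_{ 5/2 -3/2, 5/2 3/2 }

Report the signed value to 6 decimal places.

j₁+j₂−J=3  J+j₁−j₂=2  J−j₁+j₂=2  j₁+j₂+J+1=8
(j₁±m₁, j₂±m₂, J±M) = (1,4,4,1,2,2)
P² = 48/7
sum k=2..3:
  [2] +1/8 = 1/8
  [3] −1/6 = -1/6
S = -1/24
C² = P²·S² = 1/84 ; C = -0.109109

−√(1/84) ≈ -0.109109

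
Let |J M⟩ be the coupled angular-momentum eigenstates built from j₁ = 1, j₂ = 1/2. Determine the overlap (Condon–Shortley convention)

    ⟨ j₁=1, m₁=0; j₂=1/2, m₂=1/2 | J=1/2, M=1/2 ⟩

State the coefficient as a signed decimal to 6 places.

√[2·1!1!0!/3! · 1!1!1!0!1!0!] = √(1/3)
  +(−1)^1/∏(1,0,0,0,1,0)! = -1  (running -1)
⟨..|..⟩ = √(1/3)·(-1) = -0.577350

−√(1/3) = -0.577350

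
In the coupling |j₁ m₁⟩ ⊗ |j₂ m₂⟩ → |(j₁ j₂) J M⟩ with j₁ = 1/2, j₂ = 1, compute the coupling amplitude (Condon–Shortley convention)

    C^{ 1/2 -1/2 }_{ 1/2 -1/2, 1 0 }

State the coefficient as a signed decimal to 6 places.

−√(1/3) = -0.577350

triangle: 1!·0!·1!/3! = 1/6
(j±m)!: 0!·1!·1!·1!·0!·1! = 1
prefactor² = (2J+1)·Δ·N² = 1/3
  k=1: −1/(1!·0!·0!·0!·0!·1!) = -1
Σ = -1  ⇒  CG² = 1/3·(-1)² = 1/3
CG = −√(1/3) = -0.577350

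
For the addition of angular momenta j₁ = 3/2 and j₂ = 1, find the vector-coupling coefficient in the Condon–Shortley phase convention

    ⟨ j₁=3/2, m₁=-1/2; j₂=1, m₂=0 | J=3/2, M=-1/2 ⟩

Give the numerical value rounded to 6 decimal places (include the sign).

-0.258199

j₁+j₂−J=1  J+j₁−j₂=2  J−j₁+j₂=1  j₁+j₂+J+1=5
(j₁±m₁, j₂±m₂, J±M) = (1,2,1,1,1,2)
P² = 4/15
sum k=0..1:
  [0] +1/2 = 1/2
  [1] −1/1 = -1
S = -1/2
C² = P²·S² = 1/15 ; C = -0.258199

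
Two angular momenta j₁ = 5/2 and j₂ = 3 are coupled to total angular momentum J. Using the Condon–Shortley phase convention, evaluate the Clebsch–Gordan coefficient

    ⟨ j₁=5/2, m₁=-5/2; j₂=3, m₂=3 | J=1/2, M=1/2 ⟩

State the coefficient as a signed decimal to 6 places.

j₁+j₂−J=5  J+j₁−j₂=0  J−j₁+j₂=1  j₁+j₂+J+1=7
(j₁±m₁, j₂±m₂, J±M) = (0,5,6,0,1,0)
P² = 28800/7
sum k=5..5:
  [5] −1/120 = -1/120
S = -1/120
C² = P²·S² = 2/7 ; C = -0.534522

-0.534522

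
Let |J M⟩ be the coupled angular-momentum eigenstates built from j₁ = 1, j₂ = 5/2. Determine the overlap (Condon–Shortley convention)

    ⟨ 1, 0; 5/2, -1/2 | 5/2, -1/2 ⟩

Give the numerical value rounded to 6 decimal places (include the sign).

+√(1/35) ≈ +0.169031

√[6·1!1!4!/7! · 1!1!2!3!2!3!] = √(144/35)
  +(−1)^0/∏(0,1,1,2,0,2)! = 1/4  (running 1/4)
  +(−1)^1/∏(1,0,0,1,1,3)! = -1/6  (running 1/12)
⟨..|..⟩ = √(144/35)·(1/12) = +0.169031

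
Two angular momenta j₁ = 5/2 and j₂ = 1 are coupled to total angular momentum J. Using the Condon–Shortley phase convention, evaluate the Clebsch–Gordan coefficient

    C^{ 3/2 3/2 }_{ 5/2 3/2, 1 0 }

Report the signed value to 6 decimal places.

√[4·2!3!0!/6! · 4!1!1!1!3!0!] = √(48/5)
  +(−1)^1/∏(1,1,0,0,3,0)! = -1/6  (running -1/6)
⟨..|..⟩ = √(48/5)·(-1/6) = -0.516398

−√(4/15) = -0.516398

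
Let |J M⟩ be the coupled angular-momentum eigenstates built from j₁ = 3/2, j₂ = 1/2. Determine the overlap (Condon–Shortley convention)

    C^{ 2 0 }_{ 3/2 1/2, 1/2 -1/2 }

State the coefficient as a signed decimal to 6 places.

+0.707107  (= +√(1/2))

j₁+j₂−J=0  J+j₁−j₂=3  J−j₁+j₂=1  j₁+j₂+J+1=5
(j₁±m₁, j₂±m₂, J±M) = (2,1,0,1,2,2)
P² = 2
sum k=0..0:
  [0] +1/2 = 1/2
S = 1/2
C² = P²·S² = 1/2 ; C = +0.707107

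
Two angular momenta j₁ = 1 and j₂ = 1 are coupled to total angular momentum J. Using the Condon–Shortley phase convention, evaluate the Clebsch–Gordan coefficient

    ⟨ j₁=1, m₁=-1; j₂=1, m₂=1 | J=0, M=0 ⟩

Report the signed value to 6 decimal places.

j₁+j₂−J=2  J+j₁−j₂=0  J−j₁+j₂=0  j₁+j₂+J+1=3
(j₁±m₁, j₂±m₂, J±M) = (0,2,2,0,0,0)
P² = 4/3
sum k=2..2:
  [2] +1/2 = 1/2
S = 1/2
C² = P²·S² = 1/3 ; C = +0.577350

+√(1/3) ≈ +0.577350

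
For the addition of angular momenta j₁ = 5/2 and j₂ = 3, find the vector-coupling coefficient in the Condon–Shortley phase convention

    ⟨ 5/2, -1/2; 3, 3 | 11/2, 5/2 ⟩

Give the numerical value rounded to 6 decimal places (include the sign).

triangle: 0!·5!·6!/12! = 86400/479001600
(j±m)!: 2!·3!·6!·0!·8!·3! = 2090188800
prefactor² = (2J+1)·Δ·N² = 49766400/11
  k=0: +1/(0!·0!·3!·6!·2!·0!) = 1/8640
Σ = 1/8640  ⇒  CG² = 49766400/11·1/8640² = 2/33
CG = +√(2/33) = +0.246183

+√(2/33) = +0.246183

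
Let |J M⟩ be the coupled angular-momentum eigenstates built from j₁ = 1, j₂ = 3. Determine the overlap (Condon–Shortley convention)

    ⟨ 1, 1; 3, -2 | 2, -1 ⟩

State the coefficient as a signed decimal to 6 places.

j₁+j₂−J=2  J+j₁−j₂=0  J−j₁+j₂=4  j₁+j₂+J+1=7
(j₁±m₁, j₂±m₂, J±M) = (2,0,1,5,1,3)
P² = 480/7
sum k=0..0:
  [0] +1/12 = 1/12
S = 1/12
C² = P²·S² = 10/21 ; C = +0.690066

+√(10/21) ≈ +0.690066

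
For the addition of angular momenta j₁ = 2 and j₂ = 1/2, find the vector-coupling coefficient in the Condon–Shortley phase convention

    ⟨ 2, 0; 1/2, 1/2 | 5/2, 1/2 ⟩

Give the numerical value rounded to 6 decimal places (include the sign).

+0.774597

√[6·0!4!1!/6! · 2!2!1!0!3!2!] = √(48/5)
  +(−1)^0/∏(0,0,2,1,2,0)! = 1/4  (running 1/4)
⟨..|..⟩ = √(48/5)·(1/4) = +0.774597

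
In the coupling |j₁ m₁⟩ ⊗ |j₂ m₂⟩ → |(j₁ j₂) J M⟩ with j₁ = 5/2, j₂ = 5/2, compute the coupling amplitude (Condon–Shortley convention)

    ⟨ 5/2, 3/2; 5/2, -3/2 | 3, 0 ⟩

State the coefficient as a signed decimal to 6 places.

+√(49/180) = +0.521749

√[7·2!3!3!/9! · 4!1!1!4!3!3!] = √(144/5)
  +(−1)^0/∏(0,2,1,1,2,2)! = 1/8  (running 1/8)
  +(−1)^1/∏(1,1,0,0,3,3)! = -1/36  (running 7/72)
⟨..|..⟩ = √(144/5)·(7/72) = +0.521749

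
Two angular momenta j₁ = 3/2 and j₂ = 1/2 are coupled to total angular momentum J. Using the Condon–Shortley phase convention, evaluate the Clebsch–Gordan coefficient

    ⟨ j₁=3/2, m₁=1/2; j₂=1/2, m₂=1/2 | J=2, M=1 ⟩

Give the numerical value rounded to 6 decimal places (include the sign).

j₁+j₂−J=0  J+j₁−j₂=3  J−j₁+j₂=1  j₁+j₂+J+1=5
(j₁±m₁, j₂±m₂, J±M) = (2,1,1,0,3,1)
P² = 3
sum k=0..0:
  [0] +1/2 = 1/2
S = 1/2
C² = P²·S² = 3/4 ; C = +0.866025

+√(3/4) = +0.866025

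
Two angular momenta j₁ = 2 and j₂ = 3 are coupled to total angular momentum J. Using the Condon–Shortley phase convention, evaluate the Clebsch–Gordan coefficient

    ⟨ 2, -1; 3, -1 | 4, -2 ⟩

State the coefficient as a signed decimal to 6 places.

−√(1/28) ≈ -0.188982

j₁+j₂−J=1  J+j₁−j₂=3  J−j₁+j₂=5  j₁+j₂+J+1=10
(j₁±m₁, j₂±m₂, J±M) = (1,3,2,4,2,6)
P² = 5184/7
sum k=0..1:
  [0] +1/72 = 1/72
  [1] −1/48 = -1/48
S = -1/144
C² = P²·S² = 1/28 ; C = -0.188982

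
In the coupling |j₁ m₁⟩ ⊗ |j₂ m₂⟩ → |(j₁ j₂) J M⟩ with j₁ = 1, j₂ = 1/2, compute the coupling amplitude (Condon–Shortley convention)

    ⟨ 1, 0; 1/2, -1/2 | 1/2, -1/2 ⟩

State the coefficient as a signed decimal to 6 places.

√[2·1!1!0!/3! · 1!1!0!1!0!1!] = √(1/3)
  +(−1)^0/∏(0,1,1,0,0,0)! = 1  (running 1)
⟨..|..⟩ = √(1/3)·(1) = +0.577350

+√(1/3) = +0.577350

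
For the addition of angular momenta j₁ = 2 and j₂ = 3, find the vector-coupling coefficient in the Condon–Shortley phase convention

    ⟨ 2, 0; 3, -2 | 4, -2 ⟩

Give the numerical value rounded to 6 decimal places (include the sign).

triangle: 1!*3!*5!/10! = 720/3628800
(j±m)!: 2!*2!*1!*5!*2!*6! = 691200
prefactor² = (2J+1)*Δ*N² = 8640/7
  k=0: +1/(0!*1!*2!*1!*1!*4!) = 1/48
  k=1: −1/(1!*0!*1!*0!*2!*5!) = -1/240
Σ = 1/60  ⇒  CG² = 8640/7*1/60² = 12/35
CG = +√(12/35) = +0.585540

+√(12/35) ≈ +0.585540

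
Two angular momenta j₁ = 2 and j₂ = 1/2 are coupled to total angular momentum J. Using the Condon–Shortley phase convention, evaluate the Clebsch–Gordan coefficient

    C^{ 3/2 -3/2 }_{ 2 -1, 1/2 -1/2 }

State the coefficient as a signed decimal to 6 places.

√[4·1!3!0!/5! · 1!3!0!1!0!3!] = √(36/5)
  +(−1)^0/∏(0,1,3,0,0,0)! = 1/6  (running 1/6)
⟨..|..⟩ = √(36/5)·(1/6) = +0.447214

+√(1/5) = +0.447214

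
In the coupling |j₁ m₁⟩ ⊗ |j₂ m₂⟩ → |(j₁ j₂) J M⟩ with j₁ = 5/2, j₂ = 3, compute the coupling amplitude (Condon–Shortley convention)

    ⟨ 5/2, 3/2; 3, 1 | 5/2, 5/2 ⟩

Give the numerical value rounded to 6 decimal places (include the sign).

-0.534522  (= −√(2/7))

√[6·3!2!3!/9! · 4!1!4!2!5!0!] = √(1152/7)
  +(−1)^1/∏(1,2,0,3,2,0)! = -1/24  (running -1/24)
⟨..|..⟩ = √(1152/7)·(-1/24) = -0.534522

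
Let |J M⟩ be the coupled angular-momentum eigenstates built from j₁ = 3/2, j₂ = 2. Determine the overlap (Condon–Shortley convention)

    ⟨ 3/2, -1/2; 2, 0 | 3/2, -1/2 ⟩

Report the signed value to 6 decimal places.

√[4·2!1!2!/6! · 1!2!2!2!1!2!] = √(16/45)
  +(−1)^1/∏(1,1,1,1,0,1)! = -1  (running -1)
  +(−1)^2/∏(2,0,0,0,1,2)! = 1/4  (running -3/4)
⟨..|..⟩ = √(16/45)·(-3/4) = -0.447214

-0.447214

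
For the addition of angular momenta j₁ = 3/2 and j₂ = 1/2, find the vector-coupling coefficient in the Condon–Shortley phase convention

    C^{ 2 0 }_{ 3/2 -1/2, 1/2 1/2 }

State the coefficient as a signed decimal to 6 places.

j₁+j₂−J=0  J+j₁−j₂=3  J−j₁+j₂=1  j₁+j₂+J+1=5
(j₁±m₁, j₂±m₂, J±M) = (1,2,1,0,2,2)
P² = 2
sum k=0..0:
  [0] +1/2 = 1/2
S = 1/2
C² = P²·S² = 1/2 ; C = +0.707107

+√(1/2) ≈ +0.707107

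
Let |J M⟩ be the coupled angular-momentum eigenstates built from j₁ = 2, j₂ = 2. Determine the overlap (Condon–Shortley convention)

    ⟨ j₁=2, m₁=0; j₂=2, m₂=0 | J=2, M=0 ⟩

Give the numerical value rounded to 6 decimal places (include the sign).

√[5·2!2!2!/7! · 2!2!2!2!2!2!] = √(32/63)
  +(−1)^0/∏(0,2,2,2,0,0)! = 1/8  (running 1/8)
  +(−1)^1/∏(1,1,1,1,1,1)! = -1  (running -7/8)
  +(−1)^2/∏(2,0,0,0,2,2)! = 1/8  (running -3/4)
⟨..|..⟩ = √(32/63)·(-3/4) = -0.534522

−√(2/7) ≈ -0.534522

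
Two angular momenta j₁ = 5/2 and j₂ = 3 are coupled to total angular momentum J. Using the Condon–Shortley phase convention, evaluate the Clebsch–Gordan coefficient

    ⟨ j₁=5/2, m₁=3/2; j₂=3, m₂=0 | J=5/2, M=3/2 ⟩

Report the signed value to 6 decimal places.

−√(7/30) ≈ -0.483046

triangle: 3!×2!×3!/9! = 72/362880
(j±m)!: 4!×1!×3!×3!×4!×1! = 20736
prefactor² = (2J+1)×Δ×N² = 864/35
  k=0: +1/(0!×3!×1!×3!×1!×0!) = 1/36
  k=1: −1/(1!×2!×0!×2!×2!×1!) = -1/8
Σ = -7/72  ⇒  CG² = 864/35×(-7/72)² = 7/30
CG = −√(7/30) = -0.483046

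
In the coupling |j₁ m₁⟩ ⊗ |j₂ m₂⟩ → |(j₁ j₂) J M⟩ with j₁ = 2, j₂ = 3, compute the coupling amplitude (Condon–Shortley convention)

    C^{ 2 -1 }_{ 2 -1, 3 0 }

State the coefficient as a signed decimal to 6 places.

+√(2/7) = +0.534522

√[5·3!1!3!/8! · 1!3!3!3!1!3!] = √(81/14)
  +(−1)^2/∏(2,1,1,1,0,2)! = 1/4  (running 1/4)
  +(−1)^3/∏(3,0,0,0,1,3)! = -1/36  (running 2/9)
⟨..|..⟩ = √(81/14)·(2/9) = +0.534522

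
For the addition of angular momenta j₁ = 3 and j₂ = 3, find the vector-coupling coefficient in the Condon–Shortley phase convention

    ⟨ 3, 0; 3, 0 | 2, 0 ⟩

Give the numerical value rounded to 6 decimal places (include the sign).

√[5·4!2!2!/9! · 3!3!3!3!2!2!] = √(48/7)
  +(−1)^1/∏(1,3,2,2,0,0)! = -1/24  (running -1/24)
  +(−1)^2/∏(2,2,1,1,1,1)! = 1/4  (running 5/24)
  +(−1)^3/∏(3,1,0,0,2,2)! = -1/24  (running 1/6)
⟨..|..⟩ = √(48/7)·(1/6) = +0.436436

+0.436436  (= +√(4/21))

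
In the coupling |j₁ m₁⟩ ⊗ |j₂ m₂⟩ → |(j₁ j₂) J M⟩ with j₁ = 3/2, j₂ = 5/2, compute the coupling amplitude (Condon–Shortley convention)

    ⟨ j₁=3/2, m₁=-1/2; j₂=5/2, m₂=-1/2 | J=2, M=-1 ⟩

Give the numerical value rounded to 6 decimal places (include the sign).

j₁+j₂−J=2  J+j₁−j₂=1  J−j₁+j₂=3  j₁+j₂+J+1=7
(j₁±m₁, j₂±m₂, J±M) = (1,2,2,3,1,3)
P² = 12/7
sum k=1..2:
  [1] −1/2 = -1/2
  [2] +1/12 = 1/12
S = -5/12
C² = P²·S² = 25/84 ; C = -0.545545

-0.545545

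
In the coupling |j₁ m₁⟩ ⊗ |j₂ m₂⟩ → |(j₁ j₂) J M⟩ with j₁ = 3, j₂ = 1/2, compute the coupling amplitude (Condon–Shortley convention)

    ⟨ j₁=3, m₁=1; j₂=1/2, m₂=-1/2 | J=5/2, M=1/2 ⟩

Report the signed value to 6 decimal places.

j₁+j₂−J=1  J+j₁−j₂=5  J−j₁+j₂=0  j₁+j₂+J+1=7
(j₁±m₁, j₂±m₂, J±M) = (4,2,0,1,3,2)
P² = 576/7
sum k=0..0:
  [0] +1/12 = 1/12
S = 1/12
C² = P²·S² = 4/7 ; C = +0.755929

+√(4/7) ≈ +0.755929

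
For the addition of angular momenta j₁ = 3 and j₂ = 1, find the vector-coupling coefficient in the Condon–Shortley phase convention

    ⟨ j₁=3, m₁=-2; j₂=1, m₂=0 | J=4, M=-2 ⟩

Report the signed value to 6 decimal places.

+√(3/7) ≈ +0.654654

triangle: 0!·6!·2!/9! = 1440/362880
(j±m)!: 1!·5!·1!·1!·2!·6! = 172800
prefactor² = (2J+1)·Δ·N² = 43200/7
  k=0: +1/(0!·0!·5!·1!·1!·1!) = 1/120
Σ = 1/120  ⇒  CG² = 43200/7·1/120² = 3/7
CG = +√(3/7) = +0.654654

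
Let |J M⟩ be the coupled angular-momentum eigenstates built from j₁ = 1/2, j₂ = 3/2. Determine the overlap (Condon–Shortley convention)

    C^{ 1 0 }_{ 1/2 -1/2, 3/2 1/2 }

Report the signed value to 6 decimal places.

−√(1/2) = -0.707107

j₁+j₂−J=1  J+j₁−j₂=0  J−j₁+j₂=2  j₁+j₂+J+1=4
(j₁±m₁, j₂±m₂, J±M) = (0,1,2,1,1,1)
P² = 1/2
sum k=1..1:
  [1] −1/1 = -1
S = -1
C² = P²·S² = 1/2 ; C = -0.707107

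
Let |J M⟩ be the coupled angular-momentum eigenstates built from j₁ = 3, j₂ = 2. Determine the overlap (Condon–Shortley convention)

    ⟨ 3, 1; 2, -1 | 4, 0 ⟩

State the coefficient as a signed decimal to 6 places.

+√(5/14) = +0.597614

√[9·1!5!3!/10! · 4!2!1!3!4!4!] = √(10368/35)
  +(−1)^0/∏(0,1,2,1,3,2)! = 1/24  (running 1/24)
  +(−1)^1/∏(1,0,1,0,4,3)! = -1/144  (running 5/144)
⟨..|..⟩ = √(10368/35)·(5/144) = +0.597614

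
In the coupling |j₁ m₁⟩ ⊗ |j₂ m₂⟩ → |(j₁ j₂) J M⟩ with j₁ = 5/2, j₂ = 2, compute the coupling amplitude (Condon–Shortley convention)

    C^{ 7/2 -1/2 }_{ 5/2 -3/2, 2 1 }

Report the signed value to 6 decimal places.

−√(121/315) = -0.619780

√[8·1!4!3!/9! · 1!4!3!1!3!4!] = √(2304/35)
  +(−1)^0/∏(0,1,4,3,0,0)! = 1/144  (running 1/144)
  +(−1)^1/∏(1,0,3,2,1,1)! = -1/12  (running -11/144)
⟨..|..⟩ = √(2304/35)·(-11/144) = -0.619780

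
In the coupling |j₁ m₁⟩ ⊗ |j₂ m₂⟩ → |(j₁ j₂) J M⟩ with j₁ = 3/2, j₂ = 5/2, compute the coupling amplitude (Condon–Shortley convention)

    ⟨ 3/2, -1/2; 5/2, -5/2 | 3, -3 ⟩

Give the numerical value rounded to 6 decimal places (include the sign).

√[7·1!2!4!/8! · 1!2!0!5!0!6!] = √(1440)
  +(−1)^0/∏(0,1,2,0,0,4)! = 1/48  (running 1/48)
⟨..|..⟩ = √(1440)·(1/48) = +0.790569

+0.790569  (= +√(5/8))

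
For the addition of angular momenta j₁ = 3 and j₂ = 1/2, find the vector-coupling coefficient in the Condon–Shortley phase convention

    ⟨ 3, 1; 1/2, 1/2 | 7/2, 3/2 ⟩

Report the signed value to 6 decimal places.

√[8·0!6!1!/8! · 4!2!1!0!5!2!] = √(11520/7)
  +(−1)^0/∏(0,0,2,1,4,0)! = 1/48  (running 1/48)
⟨..|..⟩ = √(11520/7)·(1/48) = +0.845154

+√(5/7) = +0.845154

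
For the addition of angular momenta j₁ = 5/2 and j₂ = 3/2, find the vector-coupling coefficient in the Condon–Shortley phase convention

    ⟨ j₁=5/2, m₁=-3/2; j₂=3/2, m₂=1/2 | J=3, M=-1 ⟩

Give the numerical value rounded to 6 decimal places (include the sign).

-0.639010  (= −√(49/120))

√[7·1!4!2!/8! · 1!4!2!1!2!4!] = √(96/5)
  +(−1)^0/∏(0,1,4,2,0,0)! = 1/48  (running 1/48)
  +(−1)^1/∏(1,0,3,1,1,1)! = -1/6  (running -7/48)
⟨..|..⟩ = √(96/5)·(-7/48) = -0.639010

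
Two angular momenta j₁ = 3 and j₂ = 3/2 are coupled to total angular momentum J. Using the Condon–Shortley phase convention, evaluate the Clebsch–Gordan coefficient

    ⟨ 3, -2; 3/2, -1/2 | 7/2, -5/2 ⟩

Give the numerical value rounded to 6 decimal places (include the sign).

−√(1/7) = -0.377964

√[8·1!5!2!/9! · 1!5!1!2!1!6!] = √(6400/7)
  +(−1)^0/∏(0,1,5,1,0,1)! = 1/120  (running 1/120)
  +(−1)^1/∏(1,0,4,0,1,2)! = -1/48  (running -1/80)
⟨..|..⟩ = √(6400/7)·(-1/80) = -0.377964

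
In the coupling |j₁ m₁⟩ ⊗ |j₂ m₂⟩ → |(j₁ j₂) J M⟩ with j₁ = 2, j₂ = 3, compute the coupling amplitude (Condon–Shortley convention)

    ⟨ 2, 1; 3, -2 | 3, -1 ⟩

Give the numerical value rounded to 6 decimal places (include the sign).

+0.500000

triangle: 2!*2!*4!/9! = 96/362880
(j±m)!: 3!*1!*1!*5!*2!*4! = 34560
prefactor² = (2J+1)*Δ*N² = 64
  k=0: +1/(0!*2!*1!*1!*1!*3!) = 1/12
  k=1: −1/(1!*1!*0!*0!*2!*4!) = -1/48
Σ = 1/16  ⇒  CG² = 64*1/16² = 1/4
CG = +√(1/4) = +0.500000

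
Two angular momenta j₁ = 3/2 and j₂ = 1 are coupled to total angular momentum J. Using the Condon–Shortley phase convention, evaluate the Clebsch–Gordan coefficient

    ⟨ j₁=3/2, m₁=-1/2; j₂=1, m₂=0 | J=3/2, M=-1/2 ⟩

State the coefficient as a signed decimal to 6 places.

√[4·1!2!1!/5! · 1!2!1!1!1!2!] = √(4/15)
  +(−1)^0/∏(0,1,2,1,0,0)! = 1/2  (running 1/2)
  +(−1)^1/∏(1,0,1,0,1,1)! = -1  (running -1/2)
⟨..|..⟩ = √(4/15)·(-1/2) = -0.258199

−√(1/15) = -0.258199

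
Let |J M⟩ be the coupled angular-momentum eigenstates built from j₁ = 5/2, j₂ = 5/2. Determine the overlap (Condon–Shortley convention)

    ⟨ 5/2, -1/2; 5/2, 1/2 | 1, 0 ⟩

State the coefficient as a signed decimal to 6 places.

+0.119523

triangle: 4!*1!*1!/7! = 24/5040
(j±m)!: 2!*3!*3!*2!*1!*1! = 144
prefactor² = (2J+1)*Δ*N² = 72/35
  k=2: +1/(2!*2!*1!*1!*0!*0!) = 1/4
  k=3: −1/(3!*1!*0!*0!*1!*1!) = -1/6
Σ = 1/12  ⇒  CG² = 72/35*1/12² = 1/70
CG = +√(1/70) = +0.119523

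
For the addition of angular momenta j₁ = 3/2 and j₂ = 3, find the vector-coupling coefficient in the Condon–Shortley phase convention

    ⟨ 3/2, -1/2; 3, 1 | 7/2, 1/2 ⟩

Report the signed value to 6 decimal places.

j₁+j₂−J=1  J+j₁−j₂=2  J−j₁+j₂=5  j₁+j₂+J+1=9
(j₁±m₁, j₂±m₂, J±M) = (1,2,4,2,4,3)
P² = 512/7
sum k=0..1:
  [0] +1/48 = 1/48
  [1] −1/12 = -1/12
S = -1/16
C² = P²·S² = 2/7 ; C = -0.534522

−√(2/7) ≈ -0.534522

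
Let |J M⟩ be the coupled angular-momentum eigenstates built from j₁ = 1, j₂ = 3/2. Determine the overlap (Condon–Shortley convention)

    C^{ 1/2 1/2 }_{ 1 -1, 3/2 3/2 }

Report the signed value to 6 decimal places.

triangle: 2!·0!·1!/4! = 2/24
(j±m)!: 0!·2!·3!·0!·1!·0! = 12
prefactor² = (2J+1)·Δ·N² = 2
  k=2: +1/(2!·0!·0!·1!·0!·0!) = 1/2
Σ = 1/2  ⇒  CG² = 2·1/2² = 1/2
CG = +√(1/2) = +0.707107

+0.707107  (= +√(1/2))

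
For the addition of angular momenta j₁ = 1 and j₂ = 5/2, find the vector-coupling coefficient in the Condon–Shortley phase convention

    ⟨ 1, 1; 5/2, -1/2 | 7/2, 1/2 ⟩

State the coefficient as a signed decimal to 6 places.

√[8·0!2!5!/8! · 2!0!2!3!4!3!] = √(1152/7)
  +(−1)^0/∏(0,0,0,2,2,3)! = 1/24  (running 1/24)
⟨..|..⟩ = √(1152/7)·(1/24) = +0.534522

+√(2/7) ≈ +0.534522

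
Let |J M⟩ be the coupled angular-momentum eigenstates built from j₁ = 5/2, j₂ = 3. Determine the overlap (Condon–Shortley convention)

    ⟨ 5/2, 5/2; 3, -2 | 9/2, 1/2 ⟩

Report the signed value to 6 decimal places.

+0.300312  (= +√(125/1386))

j₁+j₂−J=1  J+j₁−j₂=4  J−j₁+j₂=5  j₁+j₂+J+1=11
(j₁±m₁, j₂±m₂, J±M) = (5,0,1,5,5,4)
P² = 2304000/77
sum k=0..0:
  [0] +1/576 = 1/576
S = 1/576
C² = P²·S² = 125/1386 ; C = +0.300312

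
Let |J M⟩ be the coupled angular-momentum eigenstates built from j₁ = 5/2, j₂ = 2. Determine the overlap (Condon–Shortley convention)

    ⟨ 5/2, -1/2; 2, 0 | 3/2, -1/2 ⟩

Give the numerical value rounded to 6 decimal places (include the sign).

+0.239046  (= +√(2/35))

√[4·3!2!1!/7! · 2!3!2!2!1!2!] = √(32/35)
  +(−1)^1/∏(1,2,2,1,0,0)! = -1/4  (running -1/4)
  +(−1)^2/∏(2,1,1,0,1,1)! = 1/2  (running 1/4)
⟨..|..⟩ = √(32/35)·(1/4) = +0.239046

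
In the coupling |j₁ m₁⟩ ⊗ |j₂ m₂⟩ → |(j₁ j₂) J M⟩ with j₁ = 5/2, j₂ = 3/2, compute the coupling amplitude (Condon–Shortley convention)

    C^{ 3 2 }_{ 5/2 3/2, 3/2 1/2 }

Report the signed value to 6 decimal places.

+0.288675

triangle: 1!×4!×2!/8! = 48/40320
(j±m)!: 4!×1!×2!×1!×5!×1! = 5760
prefactor² = (2J+1)×Δ×N² = 48
  k=0: +1/(0!×1!×1!×2!×3!×0!) = 1/12
  k=1: −1/(1!×0!×0!×1!×4!×1!) = -1/24
Σ = 1/24  ⇒  CG² = 48×1/24² = 1/12
CG = +√(1/12) = +0.288675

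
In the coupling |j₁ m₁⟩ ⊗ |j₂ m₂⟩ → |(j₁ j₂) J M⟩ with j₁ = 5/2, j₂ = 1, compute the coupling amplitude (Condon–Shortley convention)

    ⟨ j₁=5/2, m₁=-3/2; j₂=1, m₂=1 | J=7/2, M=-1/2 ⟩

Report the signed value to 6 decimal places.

+0.377964  (= +√(1/7))

j₁+j₂−J=0  J+j₁−j₂=5  J−j₁+j₂=2  j₁+j₂+J+1=8
(j₁±m₁, j₂±m₂, J±M) = (1,4,2,0,3,4)
P² = 2304/7
sum k=0..0:
  [0] +1/48 = 1/48
S = 1/48
C² = P²·S² = 1/7 ; C = +0.377964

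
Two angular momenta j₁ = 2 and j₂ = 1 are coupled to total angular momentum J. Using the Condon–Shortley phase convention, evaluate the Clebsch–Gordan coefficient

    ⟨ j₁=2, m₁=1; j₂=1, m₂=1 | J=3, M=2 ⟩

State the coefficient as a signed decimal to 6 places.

triangle: 0!*4!*2!/7! = 48/5040
(j±m)!: 3!*1!*2!*0!*5!*1! = 1440
prefactor² = (2J+1)*Δ*N² = 96
  k=0: +1/(0!*0!*1!*2!*3!*0!) = 1/12
Σ = 1/12  ⇒  CG² = 96*1/12² = 2/3
CG = +√(2/3) = +0.816497

+√(2/3) = +0.816497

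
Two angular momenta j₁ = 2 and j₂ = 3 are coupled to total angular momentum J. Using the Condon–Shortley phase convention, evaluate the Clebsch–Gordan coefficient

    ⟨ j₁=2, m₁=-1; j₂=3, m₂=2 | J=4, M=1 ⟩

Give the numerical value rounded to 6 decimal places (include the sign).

−√(7/20) ≈ -0.591608

√[9·1!3!5!/10! · 1!3!5!1!5!3!] = √(6480/7)
  +(−1)^0/∏(0,1,3,5,0,0)! = 1/720  (running 1/720)
  +(−1)^1/∏(1,0,2,4,1,1)! = -1/48  (running -7/360)
⟨..|..⟩ = √(6480/7)·(-7/360) = -0.591608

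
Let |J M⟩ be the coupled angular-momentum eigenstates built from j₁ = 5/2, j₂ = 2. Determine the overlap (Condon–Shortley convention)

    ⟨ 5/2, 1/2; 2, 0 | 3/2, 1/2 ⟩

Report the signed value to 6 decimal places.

triangle: 3!·2!·1!/7! = 12/5040
(j±m)!: 3!·2!·2!·2!·2!·1! = 96
prefactor² = (2J+1)·Δ·N² = 32/35
  k=1: −1/(1!·2!·1!·1!·1!·0!) = -1/2
  k=2: +1/(2!·1!·0!·0!·2!·1!) = 1/4
Σ = -1/4  ⇒  CG² = 32/35·(-1/4)² = 2/35
CG = −√(2/35) = -0.239046

−√(2/35) ≈ -0.239046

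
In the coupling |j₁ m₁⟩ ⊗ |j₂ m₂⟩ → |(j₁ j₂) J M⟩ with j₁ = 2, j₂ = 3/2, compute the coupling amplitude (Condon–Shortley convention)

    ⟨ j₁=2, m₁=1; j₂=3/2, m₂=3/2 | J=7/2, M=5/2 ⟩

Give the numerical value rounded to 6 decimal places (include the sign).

j₁+j₂−J=0  J+j₁−j₂=4  J−j₁+j₂=3  j₁+j₂+J+1=8
(j₁±m₁, j₂±m₂, J±M) = (3,1,3,0,6,1)
P² = 5184/7
sum k=0..0:
  [0] +1/36 = 1/36
S = 1/36
C² = P²·S² = 4/7 ; C = +0.755929

+√(4/7) ≈ +0.755929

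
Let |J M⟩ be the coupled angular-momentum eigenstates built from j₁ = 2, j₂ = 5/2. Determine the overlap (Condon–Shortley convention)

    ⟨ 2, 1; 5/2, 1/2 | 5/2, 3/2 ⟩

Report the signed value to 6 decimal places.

√[6·2!2!3!/8! · 3!1!3!2!4!1!] = √(216/35)
  +(−1)^0/∏(0,2,1,3,1,0)! = 1/12  (running 1/12)
  +(−1)^1/∏(1,1,0,2,2,1)! = -1/4  (running -1/6)
⟨..|..⟩ = √(216/35)·(-1/6) = -0.414039

−√(6/35) ≈ -0.414039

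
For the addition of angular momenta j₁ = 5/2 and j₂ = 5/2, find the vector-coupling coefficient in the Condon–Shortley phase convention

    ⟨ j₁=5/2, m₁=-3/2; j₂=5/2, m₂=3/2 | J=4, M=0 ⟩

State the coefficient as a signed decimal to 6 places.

j₁+j₂−J=1  J+j₁−j₂=4  J−j₁+j₂=4  j₁+j₂+J+1=10
(j₁±m₁, j₂±m₂, J±M) = (1,4,4,1,4,4)
P² = 82944/175
sum k=0..1:
  [0] +1/576 = 1/576
  [1] −1/36 = -1/36
S = -5/192
C² = P²·S² = 9/28 ; C = -0.566947

-0.566947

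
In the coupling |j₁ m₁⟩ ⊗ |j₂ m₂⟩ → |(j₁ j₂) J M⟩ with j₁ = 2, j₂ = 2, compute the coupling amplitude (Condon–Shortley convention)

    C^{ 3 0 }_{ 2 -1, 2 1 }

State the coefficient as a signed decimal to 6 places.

j₁+j₂−J=1  J+j₁−j₂=3  J−j₁+j₂=3  j₁+j₂+J+1=8
(j₁±m₁, j₂±m₂, J±M) = (1,3,3,1,3,3)
P² = 81/10
sum k=0..1:
  [0] +1/36 = 1/36
  [1] −1/4 = -1/4
S = -2/9
C² = P²·S² = 2/5 ; C = -0.632456

-0.632456  (= −√(2/5))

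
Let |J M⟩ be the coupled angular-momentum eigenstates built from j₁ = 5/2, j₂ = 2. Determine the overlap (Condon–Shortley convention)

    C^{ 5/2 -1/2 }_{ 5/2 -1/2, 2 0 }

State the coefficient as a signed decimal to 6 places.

−√(8/35) = -0.478091

triangle: 2!×3!×2!/8! = 24/40320
(j±m)!: 2!×3!×2!×2!×2!×3! = 576
prefactor² = (2J+1)×Δ×N² = 72/35
  k=0: +1/(0!×2!×3!×2!×0!×0!) = 1/24
  k=1: −1/(1!×1!×2!×1!×1!×1!) = -1/2
  k=2: +1/(2!×0!×1!×0!×2!×2!) = 1/8
Σ = -1/3  ⇒  CG² = 72/35×(-1/3)² = 8/35
CG = −√(8/35) = -0.478091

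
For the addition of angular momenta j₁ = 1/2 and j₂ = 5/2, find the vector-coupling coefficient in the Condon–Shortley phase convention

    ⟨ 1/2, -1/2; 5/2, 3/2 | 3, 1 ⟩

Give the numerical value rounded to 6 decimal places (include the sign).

j₁+j₂−J=0  J+j₁−j₂=1  J−j₁+j₂=5  j₁+j₂+J+1=7
(j₁±m₁, j₂±m₂, J±M) = (0,1,4,1,4,2)
P² = 192
sum k=0..0:
  [0] +1/24 = 1/24
S = 1/24
C² = P²·S² = 1/3 ; C = +0.577350

+√(1/3) = +0.577350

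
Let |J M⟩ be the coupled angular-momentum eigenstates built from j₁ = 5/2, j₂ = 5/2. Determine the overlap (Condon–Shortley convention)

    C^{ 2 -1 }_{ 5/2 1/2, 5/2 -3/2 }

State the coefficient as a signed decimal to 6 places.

triangle: 3!×2!×2!/8! = 24/40320
(j±m)!: 3!×2!×1!×4!×1!×3! = 1728
prefactor² = (2J+1)×Δ×N² = 36/7
  k=0: +1/(0!×3!×2!×1!×0!×1!) = 1/12
  k=1: −1/(1!×2!×1!×0!×1!×2!) = -1/4
Σ = -1/6  ⇒  CG² = 36/7×(-1/6)² = 1/7
CG = −√(1/7) = -0.377964

-0.377964  (= −√(1/7))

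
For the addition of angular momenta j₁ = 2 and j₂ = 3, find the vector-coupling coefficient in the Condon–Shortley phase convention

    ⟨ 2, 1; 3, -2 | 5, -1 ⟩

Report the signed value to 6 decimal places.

+0.338062

√[11·0!4!6!/11! · 3!1!1!5!4!6!] = √(414720/7)
  +(−1)^0/∏(0,0,1,1,3,5)! = 1/720  (running 1/720)
⟨..|..⟩ = √(414720/7)·(1/720) = +0.338062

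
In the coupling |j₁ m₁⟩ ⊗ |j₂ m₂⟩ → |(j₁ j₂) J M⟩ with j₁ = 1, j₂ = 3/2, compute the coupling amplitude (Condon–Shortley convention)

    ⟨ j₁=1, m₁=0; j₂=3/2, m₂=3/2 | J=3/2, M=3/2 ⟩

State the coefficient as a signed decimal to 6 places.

-0.774597  (= −√(3/5))

√[4·1!1!2!/5! · 1!1!3!0!3!0!] = √(12/5)
  +(−1)^1/∏(1,0,0,2,1,0)! = -1/2  (running -1/2)
⟨..|..⟩ = √(12/5)·(-1/2) = -0.774597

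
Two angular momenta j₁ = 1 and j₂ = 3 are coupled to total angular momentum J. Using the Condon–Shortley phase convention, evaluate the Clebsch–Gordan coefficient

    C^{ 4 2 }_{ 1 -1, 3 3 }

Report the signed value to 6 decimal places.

√[9·0!2!6!/9! · 0!2!6!0!6!2!] = √(518400/7)
  +(−1)^0/∏(0,0,2,6,0,0)! = 1/1440  (running 1/1440)
⟨..|..⟩ = √(518400/7)·(1/1440) = +0.188982

+0.188982  (= +√(1/28))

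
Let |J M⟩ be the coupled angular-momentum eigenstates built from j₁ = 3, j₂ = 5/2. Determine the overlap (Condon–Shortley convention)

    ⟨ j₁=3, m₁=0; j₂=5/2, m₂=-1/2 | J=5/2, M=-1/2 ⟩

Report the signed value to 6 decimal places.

-0.276026  (= −√(8/105))

triangle: 3!×3!×2!/9! = 72/362880
(j±m)!: 3!×3!×2!×3!×2!×3! = 5184
prefactor² = (2J+1)×Δ×N² = 216/35
  k=0: +1/(0!×3!×3!×2!×0!×0!) = 1/72
  k=1: −1/(1!×2!×2!×1!×1!×1!) = -1/4
  k=2: +1/(2!×1!×1!×0!×2!×2!) = 1/8
Σ = -1/9  ⇒  CG² = 216/35×(-1/9)² = 8/105
CG = −√(8/105) = -0.276026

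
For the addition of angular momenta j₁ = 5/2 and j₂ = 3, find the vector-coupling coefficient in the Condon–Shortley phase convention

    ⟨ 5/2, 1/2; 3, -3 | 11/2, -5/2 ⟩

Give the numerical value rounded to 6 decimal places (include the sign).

+√(2/33) ≈ +0.246183

triangle: 0!*5!*6!/12! = 86400/479001600
(j±m)!: 3!*2!*0!*6!*3!*8! = 2090188800
prefactor² = (2J+1)*Δ*N² = 49766400/11
  k=0: +1/(0!*0!*2!*0!*3!*6!) = 1/8640
Σ = 1/8640  ⇒  CG² = 49766400/11*1/8640² = 2/33
CG = +√(2/33) = +0.246183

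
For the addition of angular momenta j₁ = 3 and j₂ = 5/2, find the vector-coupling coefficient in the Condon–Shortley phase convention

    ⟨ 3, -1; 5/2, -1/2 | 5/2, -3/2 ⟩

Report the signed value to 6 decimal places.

j₁+j₂−J=3  J+j₁−j₂=3  J−j₁+j₂=2  j₁+j₂+J+1=9
(j₁±m₁, j₂±m₂, J±M) = (2,4,2,3,1,4)
P² = 576/35
sum k=1..2:
  [1] −1/12 = -1/12
  [2] +1/8 = 1/8
S = 1/24
C² = P²·S² = 1/35 ; C = +0.169031

+0.169031  (= +√(1/35))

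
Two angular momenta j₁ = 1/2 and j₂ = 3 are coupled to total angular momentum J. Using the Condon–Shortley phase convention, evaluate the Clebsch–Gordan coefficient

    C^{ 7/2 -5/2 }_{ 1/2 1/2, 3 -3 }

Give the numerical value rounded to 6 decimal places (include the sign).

√[8·0!1!6!/8! · 1!0!0!6!1!6!] = √(518400/7)
  +(−1)^0/∏(0,0,0,0,1,6)! = 1/720  (running 1/720)
⟨..|..⟩ = √(518400/7)·(1/720) = +0.377964

+√(1/7) ≈ +0.377964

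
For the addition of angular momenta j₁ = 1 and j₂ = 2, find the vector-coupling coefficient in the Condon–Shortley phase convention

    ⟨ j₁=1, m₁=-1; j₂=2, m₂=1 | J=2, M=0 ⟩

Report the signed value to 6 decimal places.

√[5·1!1!3!/6! · 0!2!3!1!2!2!] = √(2)
  +(−1)^1/∏(1,0,1,2,0,1)! = -1/2  (running -1/2)
⟨..|..⟩ = √(2)·(-1/2) = -0.707107

-0.707107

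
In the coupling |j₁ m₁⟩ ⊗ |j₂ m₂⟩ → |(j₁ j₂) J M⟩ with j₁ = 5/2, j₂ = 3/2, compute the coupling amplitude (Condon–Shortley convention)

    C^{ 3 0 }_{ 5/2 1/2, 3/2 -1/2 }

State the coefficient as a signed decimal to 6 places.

+0.447214

j₁+j₂−J=1  J+j₁−j₂=4  J−j₁+j₂=2  j₁+j₂+J+1=8
(j₁±m₁, j₂±m₂, J±M) = (3,2,1,2,3,3)
P² = 36/5
sum k=0..1:
  [0] +1/4 = 1/4
  [1] −1/12 = -1/12
S = 1/6
C² = P²·S² = 1/5 ; C = +0.447214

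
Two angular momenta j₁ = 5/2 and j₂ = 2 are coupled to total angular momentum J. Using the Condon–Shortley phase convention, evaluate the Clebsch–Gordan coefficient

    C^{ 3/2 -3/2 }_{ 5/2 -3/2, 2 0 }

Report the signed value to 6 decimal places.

+0.585540

√[4·3!2!1!/7! · 1!4!2!2!0!3!] = √(192/35)
  +(−1)^2/∏(2,1,2,0,0,1)! = 1/4  (running 1/4)
⟨..|..⟩ = √(192/35)·(1/4) = +0.585540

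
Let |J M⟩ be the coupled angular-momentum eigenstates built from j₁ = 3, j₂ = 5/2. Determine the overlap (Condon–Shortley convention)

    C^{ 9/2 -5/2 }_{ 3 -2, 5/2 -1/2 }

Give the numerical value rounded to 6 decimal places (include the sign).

-0.497468

√[10·1!5!4!/11! · 1!5!2!3!2!7!] = √(115200/11)
  +(−1)^0/∏(0,1,5,2,0,2)! = 1/480  (running 1/480)
  +(−1)^1/∏(1,0,4,1,1,3)! = -1/144  (running -7/1440)
⟨..|..⟩ = √(115200/11)·(-7/1440) = -0.497468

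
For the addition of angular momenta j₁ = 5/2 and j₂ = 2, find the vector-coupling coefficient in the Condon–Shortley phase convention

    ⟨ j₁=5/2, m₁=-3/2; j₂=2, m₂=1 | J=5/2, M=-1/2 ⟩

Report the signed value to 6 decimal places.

+√(6/35) ≈ +0.414039

√[6·2!3!2!/8! · 1!4!3!1!2!3!] = √(216/35)
  +(−1)^1/∏(1,1,3,2,0,0)! = -1/12  (running -1/12)
  +(−1)^2/∏(2,0,2,1,1,1)! = 1/4  (running 1/6)
⟨..|..⟩ = √(216/35)·(1/6) = +0.414039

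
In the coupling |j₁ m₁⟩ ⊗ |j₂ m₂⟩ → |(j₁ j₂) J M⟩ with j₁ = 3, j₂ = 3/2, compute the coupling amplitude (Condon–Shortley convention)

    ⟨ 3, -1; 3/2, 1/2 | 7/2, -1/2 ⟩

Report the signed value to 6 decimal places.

j₁+j₂−J=1  J+j₁−j₂=5  J−j₁+j₂=2  j₁+j₂+J+1=9
(j₁±m₁, j₂±m₂, J±M) = (2,4,2,1,3,4)
P² = 512/7
sum k=0..1:
  [0] +1/48 = 1/48
  [1] −1/12 = -1/12
S = -1/16
C² = P²·S² = 2/7 ; C = -0.534522

-0.534522  (= −√(2/7))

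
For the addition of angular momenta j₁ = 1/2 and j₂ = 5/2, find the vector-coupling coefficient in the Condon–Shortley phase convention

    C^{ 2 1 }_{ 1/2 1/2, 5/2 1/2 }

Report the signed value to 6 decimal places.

triangle: 1!×0!×4!/6! = 24/720
(j±m)!: 1!×0!×3!×2!×3!×1! = 72
prefactor² = (2J+1)×Δ×N² = 12
  k=0: +1/(0!×1!×0!×3!×0!×1!) = 1/6
Σ = 1/6  ⇒  CG² = 12×1/6² = 1/3
CG = +√(1/3) = +0.577350

+0.577350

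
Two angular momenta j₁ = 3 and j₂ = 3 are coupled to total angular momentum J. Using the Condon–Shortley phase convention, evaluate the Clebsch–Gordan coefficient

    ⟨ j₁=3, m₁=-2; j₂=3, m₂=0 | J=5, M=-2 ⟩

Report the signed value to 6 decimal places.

√[11·1!5!5!/12! · 1!5!3!3!3!7!] = √(43200)
  +(−1)^0/∏(0,1,5,3,0,2)! = 1/1440  (running 1/1440)
  +(−1)^1/∏(1,0,4,2,1,3)! = -1/288  (running -1/360)
⟨..|..⟩ = √(43200)·(-1/360) = -0.577350

-0.577350  (= −√(1/3))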